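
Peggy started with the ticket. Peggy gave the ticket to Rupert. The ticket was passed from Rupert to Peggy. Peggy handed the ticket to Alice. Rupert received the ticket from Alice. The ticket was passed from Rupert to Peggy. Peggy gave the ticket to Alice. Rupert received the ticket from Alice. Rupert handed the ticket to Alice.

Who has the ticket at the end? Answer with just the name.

Answer: Alice

Derivation:
Tracking the ticket through each event:
Start: Peggy has the ticket.
After event 1: Rupert has the ticket.
After event 2: Peggy has the ticket.
After event 3: Alice has the ticket.
After event 4: Rupert has the ticket.
After event 5: Peggy has the ticket.
After event 6: Alice has the ticket.
After event 7: Rupert has the ticket.
After event 8: Alice has the ticket.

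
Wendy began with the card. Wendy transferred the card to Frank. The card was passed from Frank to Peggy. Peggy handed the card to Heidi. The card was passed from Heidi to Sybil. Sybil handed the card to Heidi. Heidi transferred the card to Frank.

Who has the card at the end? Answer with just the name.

Answer: Frank

Derivation:
Tracking the card through each event:
Start: Wendy has the card.
After event 1: Frank has the card.
After event 2: Peggy has the card.
After event 3: Heidi has the card.
After event 4: Sybil has the card.
After event 5: Heidi has the card.
After event 6: Frank has the card.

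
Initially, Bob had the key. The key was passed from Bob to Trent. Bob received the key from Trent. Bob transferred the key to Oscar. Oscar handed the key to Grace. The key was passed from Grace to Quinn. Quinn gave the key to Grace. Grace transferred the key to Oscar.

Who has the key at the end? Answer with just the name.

Tracking the key through each event:
Start: Bob has the key.
After event 1: Trent has the key.
After event 2: Bob has the key.
After event 3: Oscar has the key.
After event 4: Grace has the key.
After event 5: Quinn has the key.
After event 6: Grace has the key.
After event 7: Oscar has the key.

Answer: Oscar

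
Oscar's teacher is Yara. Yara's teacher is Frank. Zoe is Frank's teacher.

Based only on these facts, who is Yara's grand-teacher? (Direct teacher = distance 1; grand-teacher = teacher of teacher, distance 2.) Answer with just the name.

Answer: Zoe

Derivation:
Reconstructing the teacher chain from the given facts:
  Zoe -> Frank -> Yara -> Oscar
(each arrow means 'teacher of the next')
Positions in the chain (0 = top):
  position of Zoe: 0
  position of Frank: 1
  position of Yara: 2
  position of Oscar: 3

Yara is at position 2; the grand-teacher is 2 steps up the chain, i.e. position 0: Zoe.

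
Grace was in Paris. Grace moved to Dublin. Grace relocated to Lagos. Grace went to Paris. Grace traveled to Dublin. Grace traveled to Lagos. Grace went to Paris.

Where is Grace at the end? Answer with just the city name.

Tracking Grace's location:
Start: Grace is in Paris.
After move 1: Paris -> Dublin. Grace is in Dublin.
After move 2: Dublin -> Lagos. Grace is in Lagos.
After move 3: Lagos -> Paris. Grace is in Paris.
After move 4: Paris -> Dublin. Grace is in Dublin.
After move 5: Dublin -> Lagos. Grace is in Lagos.
After move 6: Lagos -> Paris. Grace is in Paris.

Answer: Paris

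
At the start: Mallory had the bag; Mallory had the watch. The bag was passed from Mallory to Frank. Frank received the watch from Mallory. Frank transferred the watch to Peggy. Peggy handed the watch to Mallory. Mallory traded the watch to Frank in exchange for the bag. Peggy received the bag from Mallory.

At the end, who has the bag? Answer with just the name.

Tracking all object holders:
Start: bag:Mallory, watch:Mallory
Event 1 (give bag: Mallory -> Frank). State: bag:Frank, watch:Mallory
Event 2 (give watch: Mallory -> Frank). State: bag:Frank, watch:Frank
Event 3 (give watch: Frank -> Peggy). State: bag:Frank, watch:Peggy
Event 4 (give watch: Peggy -> Mallory). State: bag:Frank, watch:Mallory
Event 5 (swap watch<->bag: now watch:Frank, bag:Mallory). State: bag:Mallory, watch:Frank
Event 6 (give bag: Mallory -> Peggy). State: bag:Peggy, watch:Frank

Final state: bag:Peggy, watch:Frank
The bag is held by Peggy.

Answer: Peggy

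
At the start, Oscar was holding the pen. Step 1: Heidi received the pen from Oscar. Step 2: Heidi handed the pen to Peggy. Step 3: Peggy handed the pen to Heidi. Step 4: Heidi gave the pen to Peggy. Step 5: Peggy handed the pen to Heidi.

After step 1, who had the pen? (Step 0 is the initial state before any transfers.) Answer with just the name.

Answer: Heidi

Derivation:
Tracking the pen holder through step 1:
After step 0 (start): Oscar
After step 1: Heidi

At step 1, the holder is Heidi.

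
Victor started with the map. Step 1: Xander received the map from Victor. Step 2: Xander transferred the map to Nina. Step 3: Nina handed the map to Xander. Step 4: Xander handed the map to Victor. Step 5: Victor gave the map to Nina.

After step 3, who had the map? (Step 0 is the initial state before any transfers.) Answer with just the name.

Answer: Xander

Derivation:
Tracking the map holder through step 3:
After step 0 (start): Victor
After step 1: Xander
After step 2: Nina
After step 3: Xander

At step 3, the holder is Xander.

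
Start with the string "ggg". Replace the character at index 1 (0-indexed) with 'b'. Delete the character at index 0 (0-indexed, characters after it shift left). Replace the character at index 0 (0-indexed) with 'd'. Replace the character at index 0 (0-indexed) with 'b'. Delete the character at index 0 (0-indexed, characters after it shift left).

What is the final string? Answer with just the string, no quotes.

Applying each edit step by step:
Start: "ggg"
Op 1 (replace idx 1: 'g' -> 'b'): "ggg" -> "gbg"
Op 2 (delete idx 0 = 'g'): "gbg" -> "bg"
Op 3 (replace idx 0: 'b' -> 'd'): "bg" -> "dg"
Op 4 (replace idx 0: 'd' -> 'b'): "dg" -> "bg"
Op 5 (delete idx 0 = 'b'): "bg" -> "g"

Answer: g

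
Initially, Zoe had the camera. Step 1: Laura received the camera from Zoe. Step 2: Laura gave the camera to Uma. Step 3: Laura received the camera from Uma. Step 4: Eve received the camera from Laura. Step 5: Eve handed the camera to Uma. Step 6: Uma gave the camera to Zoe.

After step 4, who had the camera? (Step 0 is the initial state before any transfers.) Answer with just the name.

Tracking the camera holder through step 4:
After step 0 (start): Zoe
After step 1: Laura
After step 2: Uma
After step 3: Laura
After step 4: Eve

At step 4, the holder is Eve.

Answer: Eve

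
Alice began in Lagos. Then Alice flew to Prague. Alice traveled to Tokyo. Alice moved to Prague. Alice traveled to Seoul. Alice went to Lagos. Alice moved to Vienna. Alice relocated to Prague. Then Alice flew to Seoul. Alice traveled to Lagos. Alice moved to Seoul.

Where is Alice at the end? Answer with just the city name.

Tracking Alice's location:
Start: Alice is in Lagos.
After move 1: Lagos -> Prague. Alice is in Prague.
After move 2: Prague -> Tokyo. Alice is in Tokyo.
After move 3: Tokyo -> Prague. Alice is in Prague.
After move 4: Prague -> Seoul. Alice is in Seoul.
After move 5: Seoul -> Lagos. Alice is in Lagos.
After move 6: Lagos -> Vienna. Alice is in Vienna.
After move 7: Vienna -> Prague. Alice is in Prague.
After move 8: Prague -> Seoul. Alice is in Seoul.
After move 9: Seoul -> Lagos. Alice is in Lagos.
After move 10: Lagos -> Seoul. Alice is in Seoul.

Answer: Seoul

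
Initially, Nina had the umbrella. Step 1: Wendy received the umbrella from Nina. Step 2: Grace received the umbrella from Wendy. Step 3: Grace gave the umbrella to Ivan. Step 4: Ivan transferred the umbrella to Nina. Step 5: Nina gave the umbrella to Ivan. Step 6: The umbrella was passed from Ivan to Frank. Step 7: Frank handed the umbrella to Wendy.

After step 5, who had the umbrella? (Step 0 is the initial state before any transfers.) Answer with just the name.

Answer: Ivan

Derivation:
Tracking the umbrella holder through step 5:
After step 0 (start): Nina
After step 1: Wendy
After step 2: Grace
After step 3: Ivan
After step 4: Nina
After step 5: Ivan

At step 5, the holder is Ivan.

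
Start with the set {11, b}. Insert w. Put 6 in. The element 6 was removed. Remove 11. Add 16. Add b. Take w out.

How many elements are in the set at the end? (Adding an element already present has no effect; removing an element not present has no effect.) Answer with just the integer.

Answer: 2

Derivation:
Tracking the set through each operation:
Start: {11, b}
Event 1 (add w): added. Set: {11, b, w}
Event 2 (add 6): added. Set: {11, 6, b, w}
Event 3 (remove 6): removed. Set: {11, b, w}
Event 4 (remove 11): removed. Set: {b, w}
Event 5 (add 16): added. Set: {16, b, w}
Event 6 (add b): already present, no change. Set: {16, b, w}
Event 7 (remove w): removed. Set: {16, b}

Final set: {16, b} (size 2)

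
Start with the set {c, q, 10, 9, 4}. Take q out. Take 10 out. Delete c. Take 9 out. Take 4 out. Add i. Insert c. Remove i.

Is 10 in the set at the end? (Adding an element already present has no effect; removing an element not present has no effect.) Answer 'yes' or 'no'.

Answer: no

Derivation:
Tracking the set through each operation:
Start: {10, 4, 9, c, q}
Event 1 (remove q): removed. Set: {10, 4, 9, c}
Event 2 (remove 10): removed. Set: {4, 9, c}
Event 3 (remove c): removed. Set: {4, 9}
Event 4 (remove 9): removed. Set: {4}
Event 5 (remove 4): removed. Set: {}
Event 6 (add i): added. Set: {i}
Event 7 (add c): added. Set: {c, i}
Event 8 (remove i): removed. Set: {c}

Final set: {c} (size 1)
10 is NOT in the final set.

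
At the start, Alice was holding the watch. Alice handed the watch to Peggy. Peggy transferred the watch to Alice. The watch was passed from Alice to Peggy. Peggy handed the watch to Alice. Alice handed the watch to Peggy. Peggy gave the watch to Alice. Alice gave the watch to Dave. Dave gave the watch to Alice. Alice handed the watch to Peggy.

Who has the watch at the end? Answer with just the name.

Answer: Peggy

Derivation:
Tracking the watch through each event:
Start: Alice has the watch.
After event 1: Peggy has the watch.
After event 2: Alice has the watch.
After event 3: Peggy has the watch.
After event 4: Alice has the watch.
After event 5: Peggy has the watch.
After event 6: Alice has the watch.
After event 7: Dave has the watch.
After event 8: Alice has the watch.
After event 9: Peggy has the watch.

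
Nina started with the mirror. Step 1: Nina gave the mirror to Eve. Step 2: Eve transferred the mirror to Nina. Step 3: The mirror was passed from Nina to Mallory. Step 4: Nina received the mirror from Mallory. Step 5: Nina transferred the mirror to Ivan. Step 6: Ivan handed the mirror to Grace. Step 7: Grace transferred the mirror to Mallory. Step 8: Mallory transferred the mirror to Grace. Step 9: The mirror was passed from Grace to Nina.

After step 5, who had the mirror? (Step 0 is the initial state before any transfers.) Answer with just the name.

Answer: Ivan

Derivation:
Tracking the mirror holder through step 5:
After step 0 (start): Nina
After step 1: Eve
After step 2: Nina
After step 3: Mallory
After step 4: Nina
After step 5: Ivan

At step 5, the holder is Ivan.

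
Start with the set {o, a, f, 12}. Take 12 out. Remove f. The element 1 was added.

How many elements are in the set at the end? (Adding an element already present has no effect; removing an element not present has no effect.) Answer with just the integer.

Answer: 3

Derivation:
Tracking the set through each operation:
Start: {12, a, f, o}
Event 1 (remove 12): removed. Set: {a, f, o}
Event 2 (remove f): removed. Set: {a, o}
Event 3 (add 1): added. Set: {1, a, o}

Final set: {1, a, o} (size 3)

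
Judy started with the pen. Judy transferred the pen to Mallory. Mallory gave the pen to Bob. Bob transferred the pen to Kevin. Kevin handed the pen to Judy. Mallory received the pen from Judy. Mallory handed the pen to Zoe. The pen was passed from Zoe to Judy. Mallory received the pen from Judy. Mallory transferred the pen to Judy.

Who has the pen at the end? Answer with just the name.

Answer: Judy

Derivation:
Tracking the pen through each event:
Start: Judy has the pen.
After event 1: Mallory has the pen.
After event 2: Bob has the pen.
After event 3: Kevin has the pen.
After event 4: Judy has the pen.
After event 5: Mallory has the pen.
After event 6: Zoe has the pen.
After event 7: Judy has the pen.
After event 8: Mallory has the pen.
After event 9: Judy has the pen.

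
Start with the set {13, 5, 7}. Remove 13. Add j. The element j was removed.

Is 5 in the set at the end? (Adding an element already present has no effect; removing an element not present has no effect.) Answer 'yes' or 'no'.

Tracking the set through each operation:
Start: {13, 5, 7}
Event 1 (remove 13): removed. Set: {5, 7}
Event 2 (add j): added. Set: {5, 7, j}
Event 3 (remove j): removed. Set: {5, 7}

Final set: {5, 7} (size 2)
5 is in the final set.

Answer: yes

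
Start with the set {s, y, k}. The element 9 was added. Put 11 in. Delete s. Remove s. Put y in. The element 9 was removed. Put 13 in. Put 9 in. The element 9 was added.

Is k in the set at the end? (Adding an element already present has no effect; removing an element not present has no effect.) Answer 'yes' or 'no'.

Tracking the set through each operation:
Start: {k, s, y}
Event 1 (add 9): added. Set: {9, k, s, y}
Event 2 (add 11): added. Set: {11, 9, k, s, y}
Event 3 (remove s): removed. Set: {11, 9, k, y}
Event 4 (remove s): not present, no change. Set: {11, 9, k, y}
Event 5 (add y): already present, no change. Set: {11, 9, k, y}
Event 6 (remove 9): removed. Set: {11, k, y}
Event 7 (add 13): added. Set: {11, 13, k, y}
Event 8 (add 9): added. Set: {11, 13, 9, k, y}
Event 9 (add 9): already present, no change. Set: {11, 13, 9, k, y}

Final set: {11, 13, 9, k, y} (size 5)
k is in the final set.

Answer: yes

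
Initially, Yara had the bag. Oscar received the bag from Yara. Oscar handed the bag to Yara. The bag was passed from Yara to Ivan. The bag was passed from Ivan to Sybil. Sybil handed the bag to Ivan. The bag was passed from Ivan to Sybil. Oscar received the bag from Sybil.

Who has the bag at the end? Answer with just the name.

Tracking the bag through each event:
Start: Yara has the bag.
After event 1: Oscar has the bag.
After event 2: Yara has the bag.
After event 3: Ivan has the bag.
After event 4: Sybil has the bag.
After event 5: Ivan has the bag.
After event 6: Sybil has the bag.
After event 7: Oscar has the bag.

Answer: Oscar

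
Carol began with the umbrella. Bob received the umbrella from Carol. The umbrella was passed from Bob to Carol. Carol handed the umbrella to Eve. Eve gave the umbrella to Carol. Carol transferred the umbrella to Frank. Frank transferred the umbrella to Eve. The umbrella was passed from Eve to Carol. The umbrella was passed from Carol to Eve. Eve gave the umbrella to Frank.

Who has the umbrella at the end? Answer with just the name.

Tracking the umbrella through each event:
Start: Carol has the umbrella.
After event 1: Bob has the umbrella.
After event 2: Carol has the umbrella.
After event 3: Eve has the umbrella.
After event 4: Carol has the umbrella.
After event 5: Frank has the umbrella.
After event 6: Eve has the umbrella.
After event 7: Carol has the umbrella.
After event 8: Eve has the umbrella.
After event 9: Frank has the umbrella.

Answer: Frank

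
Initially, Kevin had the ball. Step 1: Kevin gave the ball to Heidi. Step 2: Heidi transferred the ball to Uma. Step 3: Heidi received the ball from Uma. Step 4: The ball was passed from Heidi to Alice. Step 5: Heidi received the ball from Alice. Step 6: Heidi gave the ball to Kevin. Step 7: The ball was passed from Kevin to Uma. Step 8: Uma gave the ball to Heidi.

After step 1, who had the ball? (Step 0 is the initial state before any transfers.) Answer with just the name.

Tracking the ball holder through step 1:
After step 0 (start): Kevin
After step 1: Heidi

At step 1, the holder is Heidi.

Answer: Heidi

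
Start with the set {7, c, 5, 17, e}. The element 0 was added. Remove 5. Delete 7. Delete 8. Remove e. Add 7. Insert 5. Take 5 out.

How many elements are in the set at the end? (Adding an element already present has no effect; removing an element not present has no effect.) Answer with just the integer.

Answer: 4

Derivation:
Tracking the set through each operation:
Start: {17, 5, 7, c, e}
Event 1 (add 0): added. Set: {0, 17, 5, 7, c, e}
Event 2 (remove 5): removed. Set: {0, 17, 7, c, e}
Event 3 (remove 7): removed. Set: {0, 17, c, e}
Event 4 (remove 8): not present, no change. Set: {0, 17, c, e}
Event 5 (remove e): removed. Set: {0, 17, c}
Event 6 (add 7): added. Set: {0, 17, 7, c}
Event 7 (add 5): added. Set: {0, 17, 5, 7, c}
Event 8 (remove 5): removed. Set: {0, 17, 7, c}

Final set: {0, 17, 7, c} (size 4)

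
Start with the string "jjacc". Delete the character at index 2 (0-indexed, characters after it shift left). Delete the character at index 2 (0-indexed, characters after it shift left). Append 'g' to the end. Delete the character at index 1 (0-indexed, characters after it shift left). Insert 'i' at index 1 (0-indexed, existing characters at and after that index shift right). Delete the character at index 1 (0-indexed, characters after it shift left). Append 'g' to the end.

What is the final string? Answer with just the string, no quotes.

Applying each edit step by step:
Start: "jjacc"
Op 1 (delete idx 2 = 'a'): "jjacc" -> "jjcc"
Op 2 (delete idx 2 = 'c'): "jjcc" -> "jjc"
Op 3 (append 'g'): "jjc" -> "jjcg"
Op 4 (delete idx 1 = 'j'): "jjcg" -> "jcg"
Op 5 (insert 'i' at idx 1): "jcg" -> "jicg"
Op 6 (delete idx 1 = 'i'): "jicg" -> "jcg"
Op 7 (append 'g'): "jcg" -> "jcgg"

Answer: jcgg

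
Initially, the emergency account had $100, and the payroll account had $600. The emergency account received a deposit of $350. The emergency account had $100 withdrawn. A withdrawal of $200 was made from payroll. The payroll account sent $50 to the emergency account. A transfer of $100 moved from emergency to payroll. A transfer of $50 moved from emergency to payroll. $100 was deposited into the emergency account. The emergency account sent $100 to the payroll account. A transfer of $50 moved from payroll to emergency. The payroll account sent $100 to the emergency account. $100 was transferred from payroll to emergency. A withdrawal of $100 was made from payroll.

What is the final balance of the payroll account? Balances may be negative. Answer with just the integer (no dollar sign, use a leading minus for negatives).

Tracking account balances step by step:
Start: emergency=100, payroll=600
Event 1 (deposit 350 to emergency): emergency: 100 + 350 = 450. Balances: emergency=450, payroll=600
Event 2 (withdraw 100 from emergency): emergency: 450 - 100 = 350. Balances: emergency=350, payroll=600
Event 3 (withdraw 200 from payroll): payroll: 600 - 200 = 400. Balances: emergency=350, payroll=400
Event 4 (transfer 50 payroll -> emergency): payroll: 400 - 50 = 350, emergency: 350 + 50 = 400. Balances: emergency=400, payroll=350
Event 5 (transfer 100 emergency -> payroll): emergency: 400 - 100 = 300, payroll: 350 + 100 = 450. Balances: emergency=300, payroll=450
Event 6 (transfer 50 emergency -> payroll): emergency: 300 - 50 = 250, payroll: 450 + 50 = 500. Balances: emergency=250, payroll=500
Event 7 (deposit 100 to emergency): emergency: 250 + 100 = 350. Balances: emergency=350, payroll=500
Event 8 (transfer 100 emergency -> payroll): emergency: 350 - 100 = 250, payroll: 500 + 100 = 600. Balances: emergency=250, payroll=600
Event 9 (transfer 50 payroll -> emergency): payroll: 600 - 50 = 550, emergency: 250 + 50 = 300. Balances: emergency=300, payroll=550
Event 10 (transfer 100 payroll -> emergency): payroll: 550 - 100 = 450, emergency: 300 + 100 = 400. Balances: emergency=400, payroll=450
Event 11 (transfer 100 payroll -> emergency): payroll: 450 - 100 = 350, emergency: 400 + 100 = 500. Balances: emergency=500, payroll=350
Event 12 (withdraw 100 from payroll): payroll: 350 - 100 = 250. Balances: emergency=500, payroll=250

Final balance of payroll: 250

Answer: 250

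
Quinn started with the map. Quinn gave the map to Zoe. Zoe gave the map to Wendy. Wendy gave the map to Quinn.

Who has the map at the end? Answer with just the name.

Tracking the map through each event:
Start: Quinn has the map.
After event 1: Zoe has the map.
After event 2: Wendy has the map.
After event 3: Quinn has the map.

Answer: Quinn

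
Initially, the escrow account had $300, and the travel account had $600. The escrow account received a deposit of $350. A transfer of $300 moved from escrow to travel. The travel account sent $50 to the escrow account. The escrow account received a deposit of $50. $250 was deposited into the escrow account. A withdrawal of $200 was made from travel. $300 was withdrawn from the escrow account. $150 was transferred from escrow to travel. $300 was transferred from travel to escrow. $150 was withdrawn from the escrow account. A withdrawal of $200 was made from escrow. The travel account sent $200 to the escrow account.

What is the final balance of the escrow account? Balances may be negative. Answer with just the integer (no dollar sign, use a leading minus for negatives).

Answer: 400

Derivation:
Tracking account balances step by step:
Start: escrow=300, travel=600
Event 1 (deposit 350 to escrow): escrow: 300 + 350 = 650. Balances: escrow=650, travel=600
Event 2 (transfer 300 escrow -> travel): escrow: 650 - 300 = 350, travel: 600 + 300 = 900. Balances: escrow=350, travel=900
Event 3 (transfer 50 travel -> escrow): travel: 900 - 50 = 850, escrow: 350 + 50 = 400. Balances: escrow=400, travel=850
Event 4 (deposit 50 to escrow): escrow: 400 + 50 = 450. Balances: escrow=450, travel=850
Event 5 (deposit 250 to escrow): escrow: 450 + 250 = 700. Balances: escrow=700, travel=850
Event 6 (withdraw 200 from travel): travel: 850 - 200 = 650. Balances: escrow=700, travel=650
Event 7 (withdraw 300 from escrow): escrow: 700 - 300 = 400. Balances: escrow=400, travel=650
Event 8 (transfer 150 escrow -> travel): escrow: 400 - 150 = 250, travel: 650 + 150 = 800. Balances: escrow=250, travel=800
Event 9 (transfer 300 travel -> escrow): travel: 800 - 300 = 500, escrow: 250 + 300 = 550. Balances: escrow=550, travel=500
Event 10 (withdraw 150 from escrow): escrow: 550 - 150 = 400. Balances: escrow=400, travel=500
Event 11 (withdraw 200 from escrow): escrow: 400 - 200 = 200. Balances: escrow=200, travel=500
Event 12 (transfer 200 travel -> escrow): travel: 500 - 200 = 300, escrow: 200 + 200 = 400. Balances: escrow=400, travel=300

Final balance of escrow: 400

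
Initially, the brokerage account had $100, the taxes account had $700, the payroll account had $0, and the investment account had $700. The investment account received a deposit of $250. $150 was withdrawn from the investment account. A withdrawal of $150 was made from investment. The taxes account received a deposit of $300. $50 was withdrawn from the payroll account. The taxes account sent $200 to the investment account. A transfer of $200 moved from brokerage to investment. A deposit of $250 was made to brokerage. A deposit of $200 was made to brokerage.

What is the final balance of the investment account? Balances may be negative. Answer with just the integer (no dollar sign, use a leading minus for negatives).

Answer: 1050

Derivation:
Tracking account balances step by step:
Start: brokerage=100, taxes=700, payroll=0, investment=700
Event 1 (deposit 250 to investment): investment: 700 + 250 = 950. Balances: brokerage=100, taxes=700, payroll=0, investment=950
Event 2 (withdraw 150 from investment): investment: 950 - 150 = 800. Balances: brokerage=100, taxes=700, payroll=0, investment=800
Event 3 (withdraw 150 from investment): investment: 800 - 150 = 650. Balances: brokerage=100, taxes=700, payroll=0, investment=650
Event 4 (deposit 300 to taxes): taxes: 700 + 300 = 1000. Balances: brokerage=100, taxes=1000, payroll=0, investment=650
Event 5 (withdraw 50 from payroll): payroll: 0 - 50 = -50. Balances: brokerage=100, taxes=1000, payroll=-50, investment=650
Event 6 (transfer 200 taxes -> investment): taxes: 1000 - 200 = 800, investment: 650 + 200 = 850. Balances: brokerage=100, taxes=800, payroll=-50, investment=850
Event 7 (transfer 200 brokerage -> investment): brokerage: 100 - 200 = -100, investment: 850 + 200 = 1050. Balances: brokerage=-100, taxes=800, payroll=-50, investment=1050
Event 8 (deposit 250 to brokerage): brokerage: -100 + 250 = 150. Balances: brokerage=150, taxes=800, payroll=-50, investment=1050
Event 9 (deposit 200 to brokerage): brokerage: 150 + 200 = 350. Balances: brokerage=350, taxes=800, payroll=-50, investment=1050

Final balance of investment: 1050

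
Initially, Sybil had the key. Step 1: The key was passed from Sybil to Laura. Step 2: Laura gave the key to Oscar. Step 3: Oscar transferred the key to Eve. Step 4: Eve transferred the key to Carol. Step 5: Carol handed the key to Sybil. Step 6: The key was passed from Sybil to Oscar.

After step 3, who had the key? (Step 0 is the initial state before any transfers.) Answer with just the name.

Tracking the key holder through step 3:
After step 0 (start): Sybil
After step 1: Laura
After step 2: Oscar
After step 3: Eve

At step 3, the holder is Eve.

Answer: Eve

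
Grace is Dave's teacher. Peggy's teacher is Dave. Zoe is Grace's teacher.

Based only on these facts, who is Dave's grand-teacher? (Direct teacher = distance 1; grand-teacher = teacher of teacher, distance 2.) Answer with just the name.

Answer: Zoe

Derivation:
Reconstructing the teacher chain from the given facts:
  Zoe -> Grace -> Dave -> Peggy
(each arrow means 'teacher of the next')
Positions in the chain (0 = top):
  position of Zoe: 0
  position of Grace: 1
  position of Dave: 2
  position of Peggy: 3

Dave is at position 2; the grand-teacher is 2 steps up the chain, i.e. position 0: Zoe.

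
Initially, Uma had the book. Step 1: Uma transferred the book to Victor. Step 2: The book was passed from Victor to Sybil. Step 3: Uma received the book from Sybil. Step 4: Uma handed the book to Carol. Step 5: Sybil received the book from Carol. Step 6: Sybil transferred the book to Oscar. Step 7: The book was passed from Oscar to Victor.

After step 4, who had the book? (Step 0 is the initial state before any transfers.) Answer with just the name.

Tracking the book holder through step 4:
After step 0 (start): Uma
After step 1: Victor
After step 2: Sybil
After step 3: Uma
After step 4: Carol

At step 4, the holder is Carol.

Answer: Carol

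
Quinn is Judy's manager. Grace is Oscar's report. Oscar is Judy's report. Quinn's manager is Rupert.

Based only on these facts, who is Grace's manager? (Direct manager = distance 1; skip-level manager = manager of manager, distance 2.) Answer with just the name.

Reconstructing the manager chain from the given facts:
  Rupert -> Quinn -> Judy -> Oscar -> Grace
(each arrow means 'manager of the next')
Positions in the chain (0 = top):
  position of Rupert: 0
  position of Quinn: 1
  position of Judy: 2
  position of Oscar: 3
  position of Grace: 4

Grace is at position 4; the manager is 1 step up the chain, i.e. position 3: Oscar.

Answer: Oscar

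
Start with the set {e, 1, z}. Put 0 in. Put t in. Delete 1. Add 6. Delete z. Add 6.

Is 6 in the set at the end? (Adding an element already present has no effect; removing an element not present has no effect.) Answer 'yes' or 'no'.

Tracking the set through each operation:
Start: {1, e, z}
Event 1 (add 0): added. Set: {0, 1, e, z}
Event 2 (add t): added. Set: {0, 1, e, t, z}
Event 3 (remove 1): removed. Set: {0, e, t, z}
Event 4 (add 6): added. Set: {0, 6, e, t, z}
Event 5 (remove z): removed. Set: {0, 6, e, t}
Event 6 (add 6): already present, no change. Set: {0, 6, e, t}

Final set: {0, 6, e, t} (size 4)
6 is in the final set.

Answer: yes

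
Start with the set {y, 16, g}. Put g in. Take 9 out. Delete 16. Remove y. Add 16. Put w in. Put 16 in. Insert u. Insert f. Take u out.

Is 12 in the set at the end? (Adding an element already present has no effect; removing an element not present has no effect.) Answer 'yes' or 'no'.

Tracking the set through each operation:
Start: {16, g, y}
Event 1 (add g): already present, no change. Set: {16, g, y}
Event 2 (remove 9): not present, no change. Set: {16, g, y}
Event 3 (remove 16): removed. Set: {g, y}
Event 4 (remove y): removed. Set: {g}
Event 5 (add 16): added. Set: {16, g}
Event 6 (add w): added. Set: {16, g, w}
Event 7 (add 16): already present, no change. Set: {16, g, w}
Event 8 (add u): added. Set: {16, g, u, w}
Event 9 (add f): added. Set: {16, f, g, u, w}
Event 10 (remove u): removed. Set: {16, f, g, w}

Final set: {16, f, g, w} (size 4)
12 is NOT in the final set.

Answer: no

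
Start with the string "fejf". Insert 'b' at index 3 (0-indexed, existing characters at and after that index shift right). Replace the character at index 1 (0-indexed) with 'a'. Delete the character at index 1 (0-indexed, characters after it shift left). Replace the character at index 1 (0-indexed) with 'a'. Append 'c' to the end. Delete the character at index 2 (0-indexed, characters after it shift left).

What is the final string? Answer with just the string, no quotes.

Applying each edit step by step:
Start: "fejf"
Op 1 (insert 'b' at idx 3): "fejf" -> "fejbf"
Op 2 (replace idx 1: 'e' -> 'a'): "fejbf" -> "fajbf"
Op 3 (delete idx 1 = 'a'): "fajbf" -> "fjbf"
Op 4 (replace idx 1: 'j' -> 'a'): "fjbf" -> "fabf"
Op 5 (append 'c'): "fabf" -> "fabfc"
Op 6 (delete idx 2 = 'b'): "fabfc" -> "fafc"

Answer: fafc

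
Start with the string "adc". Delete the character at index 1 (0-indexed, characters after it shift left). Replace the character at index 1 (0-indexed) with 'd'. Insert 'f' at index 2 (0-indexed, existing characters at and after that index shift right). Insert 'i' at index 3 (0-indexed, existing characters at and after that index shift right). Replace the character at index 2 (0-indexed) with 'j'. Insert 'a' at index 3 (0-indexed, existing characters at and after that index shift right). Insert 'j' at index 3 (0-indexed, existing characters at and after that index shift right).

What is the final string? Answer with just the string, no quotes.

Answer: adjjai

Derivation:
Applying each edit step by step:
Start: "adc"
Op 1 (delete idx 1 = 'd'): "adc" -> "ac"
Op 2 (replace idx 1: 'c' -> 'd'): "ac" -> "ad"
Op 3 (insert 'f' at idx 2): "ad" -> "adf"
Op 4 (insert 'i' at idx 3): "adf" -> "adfi"
Op 5 (replace idx 2: 'f' -> 'j'): "adfi" -> "adji"
Op 6 (insert 'a' at idx 3): "adji" -> "adjai"
Op 7 (insert 'j' at idx 3): "adjai" -> "adjjai"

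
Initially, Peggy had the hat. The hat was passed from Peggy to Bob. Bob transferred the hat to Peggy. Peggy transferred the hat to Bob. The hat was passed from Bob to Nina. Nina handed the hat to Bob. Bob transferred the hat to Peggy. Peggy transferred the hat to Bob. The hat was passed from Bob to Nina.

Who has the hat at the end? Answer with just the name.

Tracking the hat through each event:
Start: Peggy has the hat.
After event 1: Bob has the hat.
After event 2: Peggy has the hat.
After event 3: Bob has the hat.
After event 4: Nina has the hat.
After event 5: Bob has the hat.
After event 6: Peggy has the hat.
After event 7: Bob has the hat.
After event 8: Nina has the hat.

Answer: Nina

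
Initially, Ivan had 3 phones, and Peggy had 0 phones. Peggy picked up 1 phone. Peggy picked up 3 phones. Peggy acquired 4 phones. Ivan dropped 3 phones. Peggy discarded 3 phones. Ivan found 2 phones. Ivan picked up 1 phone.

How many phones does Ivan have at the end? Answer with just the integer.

Tracking counts step by step:
Start: Ivan=3, Peggy=0
Event 1 (Peggy +1): Peggy: 0 -> 1. State: Ivan=3, Peggy=1
Event 2 (Peggy +3): Peggy: 1 -> 4. State: Ivan=3, Peggy=4
Event 3 (Peggy +4): Peggy: 4 -> 8. State: Ivan=3, Peggy=8
Event 4 (Ivan -3): Ivan: 3 -> 0. State: Ivan=0, Peggy=8
Event 5 (Peggy -3): Peggy: 8 -> 5. State: Ivan=0, Peggy=5
Event 6 (Ivan +2): Ivan: 0 -> 2. State: Ivan=2, Peggy=5
Event 7 (Ivan +1): Ivan: 2 -> 3. State: Ivan=3, Peggy=5

Ivan's final count: 3

Answer: 3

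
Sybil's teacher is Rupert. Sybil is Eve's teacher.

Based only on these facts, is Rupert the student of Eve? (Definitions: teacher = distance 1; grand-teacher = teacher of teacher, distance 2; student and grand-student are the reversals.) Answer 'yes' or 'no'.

Answer: no

Derivation:
Reconstructing the teacher chain from the given facts:
  Rupert -> Sybil -> Eve
(each arrow means 'teacher of the next')
Positions in the chain (0 = top):
  position of Rupert: 0
  position of Sybil: 1
  position of Eve: 2

Rupert is at position 0, Eve is at position 2; signed distance (j - i) = 2.
'student' requires j - i = -1. Actual distance is 2, so the relation does NOT hold.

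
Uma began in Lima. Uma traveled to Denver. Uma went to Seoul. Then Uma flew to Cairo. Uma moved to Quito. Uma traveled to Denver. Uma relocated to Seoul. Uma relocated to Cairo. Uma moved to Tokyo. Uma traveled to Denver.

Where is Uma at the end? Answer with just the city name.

Answer: Denver

Derivation:
Tracking Uma's location:
Start: Uma is in Lima.
After move 1: Lima -> Denver. Uma is in Denver.
After move 2: Denver -> Seoul. Uma is in Seoul.
After move 3: Seoul -> Cairo. Uma is in Cairo.
After move 4: Cairo -> Quito. Uma is in Quito.
After move 5: Quito -> Denver. Uma is in Denver.
After move 6: Denver -> Seoul. Uma is in Seoul.
After move 7: Seoul -> Cairo. Uma is in Cairo.
After move 8: Cairo -> Tokyo. Uma is in Tokyo.
After move 9: Tokyo -> Denver. Uma is in Denver.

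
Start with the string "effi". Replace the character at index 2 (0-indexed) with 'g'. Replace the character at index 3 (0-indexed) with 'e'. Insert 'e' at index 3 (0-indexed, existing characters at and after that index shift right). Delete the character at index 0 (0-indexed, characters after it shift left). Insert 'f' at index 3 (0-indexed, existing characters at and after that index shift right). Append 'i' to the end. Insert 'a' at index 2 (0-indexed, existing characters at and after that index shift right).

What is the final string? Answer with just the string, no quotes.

Answer: fgaefei

Derivation:
Applying each edit step by step:
Start: "effi"
Op 1 (replace idx 2: 'f' -> 'g'): "effi" -> "efgi"
Op 2 (replace idx 3: 'i' -> 'e'): "efgi" -> "efge"
Op 3 (insert 'e' at idx 3): "efge" -> "efgee"
Op 4 (delete idx 0 = 'e'): "efgee" -> "fgee"
Op 5 (insert 'f' at idx 3): "fgee" -> "fgefe"
Op 6 (append 'i'): "fgefe" -> "fgefei"
Op 7 (insert 'a' at idx 2): "fgefei" -> "fgaefei"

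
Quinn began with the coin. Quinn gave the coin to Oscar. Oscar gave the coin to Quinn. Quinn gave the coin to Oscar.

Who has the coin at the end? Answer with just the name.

Answer: Oscar

Derivation:
Tracking the coin through each event:
Start: Quinn has the coin.
After event 1: Oscar has the coin.
After event 2: Quinn has the coin.
After event 3: Oscar has the coin.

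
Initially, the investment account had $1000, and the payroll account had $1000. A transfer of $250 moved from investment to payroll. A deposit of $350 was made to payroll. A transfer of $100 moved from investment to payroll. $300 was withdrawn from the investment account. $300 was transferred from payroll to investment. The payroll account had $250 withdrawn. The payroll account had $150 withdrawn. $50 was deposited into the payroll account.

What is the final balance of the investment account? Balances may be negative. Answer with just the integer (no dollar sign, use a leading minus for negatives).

Tracking account balances step by step:
Start: investment=1000, payroll=1000
Event 1 (transfer 250 investment -> payroll): investment: 1000 - 250 = 750, payroll: 1000 + 250 = 1250. Balances: investment=750, payroll=1250
Event 2 (deposit 350 to payroll): payroll: 1250 + 350 = 1600. Balances: investment=750, payroll=1600
Event 3 (transfer 100 investment -> payroll): investment: 750 - 100 = 650, payroll: 1600 + 100 = 1700. Balances: investment=650, payroll=1700
Event 4 (withdraw 300 from investment): investment: 650 - 300 = 350. Balances: investment=350, payroll=1700
Event 5 (transfer 300 payroll -> investment): payroll: 1700 - 300 = 1400, investment: 350 + 300 = 650. Balances: investment=650, payroll=1400
Event 6 (withdraw 250 from payroll): payroll: 1400 - 250 = 1150. Balances: investment=650, payroll=1150
Event 7 (withdraw 150 from payroll): payroll: 1150 - 150 = 1000. Balances: investment=650, payroll=1000
Event 8 (deposit 50 to payroll): payroll: 1000 + 50 = 1050. Balances: investment=650, payroll=1050

Final balance of investment: 650

Answer: 650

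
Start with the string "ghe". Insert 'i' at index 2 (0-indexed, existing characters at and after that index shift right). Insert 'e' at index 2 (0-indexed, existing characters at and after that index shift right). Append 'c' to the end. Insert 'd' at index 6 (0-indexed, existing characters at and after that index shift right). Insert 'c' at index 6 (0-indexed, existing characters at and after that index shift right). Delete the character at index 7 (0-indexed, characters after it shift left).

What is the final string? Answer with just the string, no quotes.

Applying each edit step by step:
Start: "ghe"
Op 1 (insert 'i' at idx 2): "ghe" -> "ghie"
Op 2 (insert 'e' at idx 2): "ghie" -> "gheie"
Op 3 (append 'c'): "gheie" -> "gheiec"
Op 4 (insert 'd' at idx 6): "gheiec" -> "gheiecd"
Op 5 (insert 'c' at idx 6): "gheiecd" -> "gheieccd"
Op 6 (delete idx 7 = 'd'): "gheieccd" -> "gheiecc"

Answer: gheiecc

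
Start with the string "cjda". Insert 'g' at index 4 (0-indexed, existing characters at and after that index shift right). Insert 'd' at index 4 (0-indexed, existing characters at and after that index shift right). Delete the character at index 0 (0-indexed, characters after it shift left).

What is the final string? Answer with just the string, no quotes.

Answer: jdadg

Derivation:
Applying each edit step by step:
Start: "cjda"
Op 1 (insert 'g' at idx 4): "cjda" -> "cjdag"
Op 2 (insert 'd' at idx 4): "cjdag" -> "cjdadg"
Op 3 (delete idx 0 = 'c'): "cjdadg" -> "jdadg"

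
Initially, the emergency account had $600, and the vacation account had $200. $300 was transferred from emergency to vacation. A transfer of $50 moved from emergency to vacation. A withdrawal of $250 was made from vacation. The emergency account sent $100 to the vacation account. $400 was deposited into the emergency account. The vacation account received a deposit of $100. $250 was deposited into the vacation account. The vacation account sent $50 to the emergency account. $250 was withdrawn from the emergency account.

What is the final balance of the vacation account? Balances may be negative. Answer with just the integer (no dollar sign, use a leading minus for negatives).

Answer: 700

Derivation:
Tracking account balances step by step:
Start: emergency=600, vacation=200
Event 1 (transfer 300 emergency -> vacation): emergency: 600 - 300 = 300, vacation: 200 + 300 = 500. Balances: emergency=300, vacation=500
Event 2 (transfer 50 emergency -> vacation): emergency: 300 - 50 = 250, vacation: 500 + 50 = 550. Balances: emergency=250, vacation=550
Event 3 (withdraw 250 from vacation): vacation: 550 - 250 = 300. Balances: emergency=250, vacation=300
Event 4 (transfer 100 emergency -> vacation): emergency: 250 - 100 = 150, vacation: 300 + 100 = 400. Balances: emergency=150, vacation=400
Event 5 (deposit 400 to emergency): emergency: 150 + 400 = 550. Balances: emergency=550, vacation=400
Event 6 (deposit 100 to vacation): vacation: 400 + 100 = 500. Balances: emergency=550, vacation=500
Event 7 (deposit 250 to vacation): vacation: 500 + 250 = 750. Balances: emergency=550, vacation=750
Event 8 (transfer 50 vacation -> emergency): vacation: 750 - 50 = 700, emergency: 550 + 50 = 600. Balances: emergency=600, vacation=700
Event 9 (withdraw 250 from emergency): emergency: 600 - 250 = 350. Balances: emergency=350, vacation=700

Final balance of vacation: 700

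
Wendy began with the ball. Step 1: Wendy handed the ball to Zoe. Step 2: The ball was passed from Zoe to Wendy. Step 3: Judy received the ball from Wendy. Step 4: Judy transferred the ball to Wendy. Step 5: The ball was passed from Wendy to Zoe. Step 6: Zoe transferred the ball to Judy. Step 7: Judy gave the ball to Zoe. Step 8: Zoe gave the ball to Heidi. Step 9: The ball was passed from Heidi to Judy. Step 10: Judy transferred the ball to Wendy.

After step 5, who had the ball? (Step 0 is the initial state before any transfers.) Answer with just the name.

Answer: Zoe

Derivation:
Tracking the ball holder through step 5:
After step 0 (start): Wendy
After step 1: Zoe
After step 2: Wendy
After step 3: Judy
After step 4: Wendy
After step 5: Zoe

At step 5, the holder is Zoe.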